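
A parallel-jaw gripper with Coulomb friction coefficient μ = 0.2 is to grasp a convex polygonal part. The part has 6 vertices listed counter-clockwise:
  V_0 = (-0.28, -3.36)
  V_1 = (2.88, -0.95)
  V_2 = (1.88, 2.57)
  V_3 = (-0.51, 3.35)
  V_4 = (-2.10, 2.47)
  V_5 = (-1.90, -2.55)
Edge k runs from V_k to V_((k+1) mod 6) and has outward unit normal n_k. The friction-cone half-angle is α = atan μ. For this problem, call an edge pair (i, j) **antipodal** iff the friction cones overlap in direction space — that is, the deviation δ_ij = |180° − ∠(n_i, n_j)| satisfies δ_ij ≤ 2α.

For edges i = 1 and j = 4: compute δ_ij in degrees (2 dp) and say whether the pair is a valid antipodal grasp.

δ = 13.58°, valid

α = atan 0.2 = 11.31°;  2α = 22.62°
edge 1: e_1 = (-1.00, +3.52);  n_1 = (+0.9619, +0.2733)
edge 4: e_4 = (+0.20, -5.02);  n_4 = (-0.9992, -0.0398)
∠(n_1, n_4) = 166.42°
δ = |180° − 166.42°| = 13.58°
13.58° ≤ 2α = 22.62°  →  valid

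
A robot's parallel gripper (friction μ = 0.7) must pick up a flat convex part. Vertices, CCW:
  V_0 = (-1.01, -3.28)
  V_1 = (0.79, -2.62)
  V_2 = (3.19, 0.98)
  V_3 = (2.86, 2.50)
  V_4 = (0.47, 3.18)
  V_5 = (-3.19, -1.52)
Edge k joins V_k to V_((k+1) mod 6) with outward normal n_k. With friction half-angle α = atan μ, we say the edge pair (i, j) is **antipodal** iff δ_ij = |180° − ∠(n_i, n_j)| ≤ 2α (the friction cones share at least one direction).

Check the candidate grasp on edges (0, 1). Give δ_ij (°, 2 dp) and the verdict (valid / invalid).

α = atan 0.7 = 34.99°;  2α = 69.98°
edge 0: e_0 = (+1.80, +0.66);  n_0 = (+0.3443, -0.9389)
edge 1: e_1 = (+2.40, +3.60);  n_1 = (+0.8321, -0.5547)
∠(n_0, n_1) = 36.17°
δ = |180° − 36.17°| = 143.83°
143.83° > 2α = 69.98°  →  invalid

δ = 143.83°, invalid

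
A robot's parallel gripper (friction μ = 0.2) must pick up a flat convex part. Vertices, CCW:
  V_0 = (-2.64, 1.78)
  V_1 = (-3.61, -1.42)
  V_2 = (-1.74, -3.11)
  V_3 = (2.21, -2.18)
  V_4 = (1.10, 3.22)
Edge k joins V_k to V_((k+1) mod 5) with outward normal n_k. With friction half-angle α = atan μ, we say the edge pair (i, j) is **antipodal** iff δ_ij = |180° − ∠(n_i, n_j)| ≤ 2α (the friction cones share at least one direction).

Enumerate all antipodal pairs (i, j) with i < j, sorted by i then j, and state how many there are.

α = atan 0.2 = 11.31°;  2α = 22.62°
n_0 = (-0.9570, +0.2901)
n_1 = (-0.6705, -0.7419)
n_2 = (+0.2292, -0.9734)
n_3 = (+0.9795, +0.2013)
n_4 = (-0.3593, +0.9332)
  (0,1): δ = 115.24°  ·
  (0,2): δ = 59.89°  ·
  (0,3): δ = 28.48°  ·
  (0,4): δ = 127.92°  ·
  (1,2): δ = 124.65°  ·
  (1,3): δ = 36.28°  ·
  (1,4): δ = 63.16°  ·
  (2,3): δ = 91.63°  ·
  (2,4): δ = 7.81°  ✓
  (3,4): δ = 80.56°  ·
antipodal pairs: 1

count = 1; pairs: (2,4)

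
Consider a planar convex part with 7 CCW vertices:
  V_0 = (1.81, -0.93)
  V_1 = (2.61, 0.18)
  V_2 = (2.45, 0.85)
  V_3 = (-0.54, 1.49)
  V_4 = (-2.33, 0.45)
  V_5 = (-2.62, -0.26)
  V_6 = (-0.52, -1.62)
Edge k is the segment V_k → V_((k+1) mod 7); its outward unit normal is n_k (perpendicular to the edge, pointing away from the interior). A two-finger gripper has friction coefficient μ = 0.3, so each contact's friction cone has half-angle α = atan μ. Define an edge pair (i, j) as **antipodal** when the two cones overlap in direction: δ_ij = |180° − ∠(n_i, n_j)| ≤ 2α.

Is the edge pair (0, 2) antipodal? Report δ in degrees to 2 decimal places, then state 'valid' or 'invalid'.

δ = 66.30°, invalid

α = atan 0.3 = 16.70°;  2α = 33.40°
edge 0: e_0 = (+0.80, +1.11);  n_0 = (+0.8113, -0.5847)
edge 2: e_2 = (-2.99, +0.64);  n_2 = (+0.2093, +0.9779)
∠(n_0, n_2) = 113.70°
δ = |180° − 113.70°| = 66.30°
66.30° > 2α = 33.40°  →  invalid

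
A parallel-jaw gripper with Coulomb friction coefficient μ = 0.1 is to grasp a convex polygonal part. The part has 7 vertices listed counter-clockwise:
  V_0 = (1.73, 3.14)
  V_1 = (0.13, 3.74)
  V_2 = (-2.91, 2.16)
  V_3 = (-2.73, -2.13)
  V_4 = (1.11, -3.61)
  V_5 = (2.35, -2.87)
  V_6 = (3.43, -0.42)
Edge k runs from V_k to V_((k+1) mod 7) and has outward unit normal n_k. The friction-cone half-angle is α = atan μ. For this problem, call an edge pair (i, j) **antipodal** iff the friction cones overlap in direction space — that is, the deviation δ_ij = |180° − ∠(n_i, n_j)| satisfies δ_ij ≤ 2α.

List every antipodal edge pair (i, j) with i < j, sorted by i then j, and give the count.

α = atan 0.1 = 5.71°;  2α = 11.42°
n_0 = (+0.3511, +0.9363)
n_1 = (-0.4612, +0.8873)
n_2 = (-0.9991, -0.0419)
n_3 = (-0.3596, -0.9331)
n_4 = (+0.5125, -0.8587)
n_5 = (+0.9150, -0.4034)
n_6 = (+0.9024, +0.4309)
  (0,1): δ = 131.98°  ·
  (0,2): δ = 67.04°  ·
  (0,3): δ = 0.52°  ✓
  (0,4): δ = 51.38°  ·
  (0,5): δ = 86.77°  ·
  (0,6): δ = 136.08°  ·
  (1,2): δ = 115.06°  ·
  (1,3): δ = 48.54°  ·
  (1,4): δ = 3.37°  ✓
  (1,5): δ = 38.75°  ·
  (1,6): δ = 88.06°  ·
  (2,3): δ = 113.48°  ·
  (2,4): δ = 61.57°  ·
  (2,5): δ = 26.19°  ·
  (2,6): δ = 23.12°  ·
  (3,4): δ = 128.09°  ·
  (3,5): δ = 92.71°  ·
  (3,6): δ = 43.40°  ·
  (4,5): δ = 144.62°  ·
  (4,6): δ = 95.30°  ·
  (5,6): δ = 130.69°  ·
antipodal pairs: 2

count = 2; pairs: (0,3), (1,4)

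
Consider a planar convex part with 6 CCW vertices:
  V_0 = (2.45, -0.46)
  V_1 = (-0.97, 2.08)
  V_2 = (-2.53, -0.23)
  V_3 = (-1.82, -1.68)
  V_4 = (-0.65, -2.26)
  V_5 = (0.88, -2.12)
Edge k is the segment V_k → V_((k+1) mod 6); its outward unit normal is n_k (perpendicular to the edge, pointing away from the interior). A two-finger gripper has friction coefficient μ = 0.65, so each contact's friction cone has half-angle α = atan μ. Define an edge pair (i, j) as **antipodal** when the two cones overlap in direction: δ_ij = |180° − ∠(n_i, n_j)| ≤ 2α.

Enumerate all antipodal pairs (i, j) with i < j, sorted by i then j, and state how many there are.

count = 5; pairs: (0,2), (0,3), (0,4), (1,4), (1,5)

α = atan 0.65 = 33.02°;  2α = 66.05°
n_0 = (+0.5962, +0.8028)
n_1 = (-0.8287, +0.5597)
n_2 = (-0.8981, -0.4398)
n_3 = (-0.4441, -0.8960)
n_4 = (+0.0911, -0.9958)
n_5 = (+0.7265, -0.6871)
  (0,1): δ = 87.43°  ·
  (0,2): δ = 27.31°  ✓
  (0,3): δ = 10.23°  ✓
  (0,4): δ = 41.83°  ✓
  (0,5): δ = 83.20°  ·
  (1,2): δ = 119.88°  ·
  (1,3): δ = 82.34°  ·
  (1,4): δ = 50.74°  ✓
  (1,5): δ = 9.37°  ✓
  (2,3): δ = 142.46°  ·
  (2,4): δ = 110.86°  ·
  (2,5): δ = 69.49°  ·
  (3,4): δ = 148.40°  ·
  (3,5): δ = 107.04°  ·
  (4,5): δ = 138.63°  ·
antipodal pairs: 5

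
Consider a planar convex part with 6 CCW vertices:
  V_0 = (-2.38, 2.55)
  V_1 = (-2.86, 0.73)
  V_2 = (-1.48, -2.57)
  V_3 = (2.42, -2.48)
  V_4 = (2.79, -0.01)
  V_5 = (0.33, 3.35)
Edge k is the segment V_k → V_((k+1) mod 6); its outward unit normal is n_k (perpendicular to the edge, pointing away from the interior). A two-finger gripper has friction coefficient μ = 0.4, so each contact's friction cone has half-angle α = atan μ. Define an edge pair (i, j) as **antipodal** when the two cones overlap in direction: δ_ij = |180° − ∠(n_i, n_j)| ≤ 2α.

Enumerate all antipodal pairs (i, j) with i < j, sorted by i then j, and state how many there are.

α = atan 0.4 = 21.80°;  2α = 43.60°
n_0 = (-0.9669, +0.2550)
n_1 = (-0.9226, -0.3858)
n_2 = (+0.0231, -0.9997)
n_3 = (+0.9890, -0.1481)
n_4 = (+0.8069, +0.5907)
n_5 = (-0.2831, +0.9591)
  (0,1): δ = 142.53°  ·
  (0,2): δ = 73.90°  ·
  (0,3): δ = 6.26°  ✓
  (0,4): δ = 50.98°  ·
  (0,5): δ = 121.22°  ·
  (1,2): δ = 111.37°  ·
  (1,3): δ = 31.21°  ✓
  (1,4): δ = 13.52°  ✓
  (1,5): δ = 83.75°  ·
  (2,3): δ = 99.84°  ·
  (2,4): δ = 55.11°  ·
  (2,5): δ = 15.12°  ✓
  (3,4): δ = 135.27°  ·
  (3,5): δ = 65.03°  ·
  (4,5): δ = 109.76°  ·
antipodal pairs: 4

count = 4; pairs: (0,3), (1,3), (1,4), (2,5)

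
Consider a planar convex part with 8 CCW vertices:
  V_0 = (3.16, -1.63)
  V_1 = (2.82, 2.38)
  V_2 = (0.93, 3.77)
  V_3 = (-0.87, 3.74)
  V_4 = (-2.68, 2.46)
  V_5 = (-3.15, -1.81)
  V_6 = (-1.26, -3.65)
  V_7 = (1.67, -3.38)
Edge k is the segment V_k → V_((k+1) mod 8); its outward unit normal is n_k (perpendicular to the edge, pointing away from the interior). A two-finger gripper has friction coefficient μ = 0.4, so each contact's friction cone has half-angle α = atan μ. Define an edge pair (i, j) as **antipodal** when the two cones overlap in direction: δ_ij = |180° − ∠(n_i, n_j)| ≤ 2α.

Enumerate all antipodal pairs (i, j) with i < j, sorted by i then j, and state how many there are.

count = 8; pairs: (0,4), (0,5), (1,5), (1,6), (2,6), (3,6), (3,7), (4,7)

α = atan 0.4 = 21.80°;  2α = 43.60°
n_0 = (+0.9964, +0.0845)
n_1 = (+0.5925, +0.8056)
n_2 = (-0.0167, +0.9999)
n_3 = (-0.5774, +0.8165)
n_4 = (-0.9940, +0.1094)
n_5 = (-0.6976, -0.7165)
n_6 = (+0.0918, -0.9958)
n_7 = (+0.7614, -0.6483)
  (0,1): δ = 131.18°  ·
  (0,2): δ = 93.89°  ·
  (0,3): δ = 59.58°  ·
  (0,4): δ = 11.13°  ✓
  (0,5): δ = 40.92°  ✓
  (0,6): δ = 90.42°  ·
  (0,7): δ = 134.74°  ·
  (1,2): δ = 142.71°  ·
  (1,3): δ = 108.40°  ·
  (1,4): δ = 59.95°  ·
  (1,5): δ = 7.90°  ✓
  (1,6): δ = 41.60°  ✓
  (1,7): δ = 85.92°  ·
  (2,3): δ = 145.69°  ·
  (2,4): δ = 97.24°  ·
  (2,5): δ = 45.19°  ·
  (2,6): δ = 4.31°  ✓
  (2,7): δ = 48.63°  ·
  (3,4): δ = 131.55°  ·
  (3,5): δ = 79.50°  ·
  (3,6): δ = 30.00°  ✓
  (3,7): δ = 14.32°  ✓
  (4,5): δ = 127.95°  ·
  (4,6): δ = 78.45°  ·
  (4,7): δ = 34.13°  ✓
  (5,6): δ = 130.50°  ·
  (5,7): δ = 86.18°  ·
  (6,7): δ = 135.68°  ·
antipodal pairs: 8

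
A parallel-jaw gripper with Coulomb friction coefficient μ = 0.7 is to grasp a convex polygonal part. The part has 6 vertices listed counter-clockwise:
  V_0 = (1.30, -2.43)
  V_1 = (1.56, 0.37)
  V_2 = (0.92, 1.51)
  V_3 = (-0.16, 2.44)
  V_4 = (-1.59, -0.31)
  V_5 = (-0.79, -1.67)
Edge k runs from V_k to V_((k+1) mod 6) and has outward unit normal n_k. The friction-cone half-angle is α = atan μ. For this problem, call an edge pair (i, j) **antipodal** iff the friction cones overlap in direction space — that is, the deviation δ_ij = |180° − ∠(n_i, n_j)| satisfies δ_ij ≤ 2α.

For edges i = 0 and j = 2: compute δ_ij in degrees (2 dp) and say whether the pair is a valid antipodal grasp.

α = atan 0.7 = 34.99°;  2α = 69.98°
edge 0: e_0 = (+0.26, +2.80);  n_0 = (+0.9957, -0.0925)
edge 2: e_2 = (-1.08, +0.93);  n_2 = (+0.6525, +0.7578)
∠(n_0, n_2) = 54.57°
δ = |180° − 54.57°| = 125.43°
125.43° > 2α = 69.98°  →  invalid

δ = 125.43°, invalid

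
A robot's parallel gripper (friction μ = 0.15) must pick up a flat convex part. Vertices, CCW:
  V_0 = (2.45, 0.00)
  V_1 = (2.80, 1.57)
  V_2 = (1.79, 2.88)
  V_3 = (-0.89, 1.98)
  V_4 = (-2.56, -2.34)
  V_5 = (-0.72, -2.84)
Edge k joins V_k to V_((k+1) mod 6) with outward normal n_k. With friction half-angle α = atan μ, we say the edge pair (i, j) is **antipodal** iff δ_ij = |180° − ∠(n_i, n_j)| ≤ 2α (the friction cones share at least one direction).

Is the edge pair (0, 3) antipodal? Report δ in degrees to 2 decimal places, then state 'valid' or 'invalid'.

α = atan 0.15 = 8.53°;  2α = 17.06°
edge 0: e_0 = (+0.35, +1.57);  n_0 = (+0.9760, -0.2176)
edge 3: e_3 = (-1.67, -4.32);  n_3 = (-0.9327, +0.3606)
∠(n_0, n_3) = 171.43°
δ = |180° − 171.43°| = 8.57°
8.57° ≤ 2α = 17.06°  →  valid

δ = 8.57°, valid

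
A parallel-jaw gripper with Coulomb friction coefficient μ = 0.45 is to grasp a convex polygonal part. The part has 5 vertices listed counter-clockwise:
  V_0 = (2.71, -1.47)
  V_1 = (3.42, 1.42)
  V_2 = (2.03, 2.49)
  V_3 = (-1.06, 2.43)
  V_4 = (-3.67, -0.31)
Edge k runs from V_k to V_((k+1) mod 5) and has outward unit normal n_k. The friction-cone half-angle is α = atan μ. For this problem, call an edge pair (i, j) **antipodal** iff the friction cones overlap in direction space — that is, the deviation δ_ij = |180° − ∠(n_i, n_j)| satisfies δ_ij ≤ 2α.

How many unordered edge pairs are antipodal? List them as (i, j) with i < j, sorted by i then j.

α = atan 0.45 = 24.23°;  2α = 48.46°
n_0 = (+0.9711, -0.2386)
n_1 = (+0.6100, +0.7924)
n_2 = (-0.0194, +0.9998)
n_3 = (-0.7241, +0.6897)
n_4 = (-0.1789, -0.9839)
  (0,1): δ = 113.79°  ·
  (0,2): δ = 75.08°  ·
  (0,3): δ = 29.81°  ✓
  (0,4): δ = 93.50°  ·
  (1,2): δ = 141.30°  ·
  (1,3): δ = 96.02°  ·
  (1,4): δ = 27.28°  ✓
  (2,3): δ = 134.72°  ·
  (2,4): δ = 11.42°  ✓
  (3,4): δ = 56.70°  ·
antipodal pairs: 3

count = 3; pairs: (0,3), (1,4), (2,4)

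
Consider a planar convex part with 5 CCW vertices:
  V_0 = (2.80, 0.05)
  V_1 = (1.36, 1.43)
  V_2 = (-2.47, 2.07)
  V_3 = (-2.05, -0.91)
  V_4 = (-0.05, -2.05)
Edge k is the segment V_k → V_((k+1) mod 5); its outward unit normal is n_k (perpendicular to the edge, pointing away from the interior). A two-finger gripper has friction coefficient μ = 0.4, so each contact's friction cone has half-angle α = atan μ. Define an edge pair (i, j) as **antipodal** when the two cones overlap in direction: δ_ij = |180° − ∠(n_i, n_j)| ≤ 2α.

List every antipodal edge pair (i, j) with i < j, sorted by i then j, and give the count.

α = atan 0.4 = 21.80°;  2α = 43.60°
n_0 = (+0.6919, +0.7220)
n_1 = (+0.1648, +0.9863)
n_2 = (-0.9902, -0.1396)
n_3 = (-0.4952, -0.8688)
n_4 = (+0.5932, -0.8051)
  (0,1): δ = 145.71°  ·
  (0,2): δ = 38.20°  ✓
  (0,3): δ = 14.10°  ✓
  (0,4): δ = 80.17°  ·
  (1,2): δ = 72.49°  ·
  (1,3): δ = 20.20°  ✓
  (1,4): δ = 45.87°  ·
  (2,3): δ = 127.71°  ·
  (2,4): δ = 61.64°  ·
  (3,4): δ = 113.93°  ·
antipodal pairs: 3

count = 3; pairs: (0,2), (0,3), (1,3)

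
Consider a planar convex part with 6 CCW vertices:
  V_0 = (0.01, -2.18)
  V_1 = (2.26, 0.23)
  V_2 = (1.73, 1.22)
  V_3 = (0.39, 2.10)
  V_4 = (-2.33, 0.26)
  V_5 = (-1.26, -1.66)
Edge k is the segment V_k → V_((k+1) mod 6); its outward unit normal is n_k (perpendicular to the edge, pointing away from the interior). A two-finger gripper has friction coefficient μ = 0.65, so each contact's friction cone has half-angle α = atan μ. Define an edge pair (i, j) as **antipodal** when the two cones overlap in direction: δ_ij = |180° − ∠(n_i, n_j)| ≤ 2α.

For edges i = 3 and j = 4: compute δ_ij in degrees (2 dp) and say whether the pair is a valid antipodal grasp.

δ = 94.95°, invalid

α = atan 0.65 = 33.02°;  2α = 66.05°
edge 3: e_3 = (-2.72, -1.84);  n_3 = (-0.5603, +0.8283)
edge 4: e_4 = (+1.07, -1.92);  n_4 = (-0.8735, -0.4868)
∠(n_3, n_4) = 85.05°
δ = |180° − 85.05°| = 94.95°
94.95° > 2α = 66.05°  →  invalid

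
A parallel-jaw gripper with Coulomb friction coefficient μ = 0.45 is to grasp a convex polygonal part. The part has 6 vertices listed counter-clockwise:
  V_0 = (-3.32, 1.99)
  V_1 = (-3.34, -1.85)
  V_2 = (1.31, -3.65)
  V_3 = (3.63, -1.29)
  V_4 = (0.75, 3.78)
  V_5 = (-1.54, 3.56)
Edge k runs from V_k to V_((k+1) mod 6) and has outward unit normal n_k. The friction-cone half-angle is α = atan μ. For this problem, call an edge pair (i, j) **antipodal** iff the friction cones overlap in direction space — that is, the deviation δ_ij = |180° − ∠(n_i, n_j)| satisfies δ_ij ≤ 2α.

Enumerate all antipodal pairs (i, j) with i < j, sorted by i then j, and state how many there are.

α = atan 0.45 = 24.23°;  2α = 48.46°
n_0 = (-1.0000, +0.0052)
n_1 = (-0.3610, -0.9326)
n_2 = (+0.7131, -0.7010)
n_3 = (+0.8695, +0.4939)
n_4 = (-0.0956, +0.9954)
n_5 = (-0.6615, +0.7500)
  (0,1): δ = 110.86°  ·
  (0,2): δ = 44.21°  ✓
  (0,3): δ = 29.90°  ✓
  (0,4): δ = 95.79°  ·
  (0,5): δ = 131.71°  ·
  (1,2): δ = 113.35°  ·
  (1,3): δ = 39.24°  ✓
  (1,4): δ = 26.65°  ✓
  (1,5): δ = 62.57°  ·
  (2,3): δ = 105.89°  ·
  (2,4): δ = 40.00°  ✓
  (2,5): δ = 4.08°  ✓
  (3,4): δ = 114.11°  ·
  (3,5): δ = 78.19°  ·
  (4,5): δ = 144.07°  ·
antipodal pairs: 6

count = 6; pairs: (0,2), (0,3), (1,3), (1,4), (2,4), (2,5)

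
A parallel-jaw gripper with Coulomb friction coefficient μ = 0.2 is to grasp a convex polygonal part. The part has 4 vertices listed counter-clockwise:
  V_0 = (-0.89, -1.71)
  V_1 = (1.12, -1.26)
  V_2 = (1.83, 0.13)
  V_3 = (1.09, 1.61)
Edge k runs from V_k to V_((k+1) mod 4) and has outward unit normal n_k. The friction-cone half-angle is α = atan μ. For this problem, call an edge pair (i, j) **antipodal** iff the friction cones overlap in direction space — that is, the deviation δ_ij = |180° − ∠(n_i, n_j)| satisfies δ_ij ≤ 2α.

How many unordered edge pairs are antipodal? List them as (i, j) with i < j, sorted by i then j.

count = 1; pairs: (1,3)

α = atan 0.2 = 11.31°;  2α = 22.62°
n_0 = (+0.2185, -0.9758)
n_1 = (+0.8906, -0.4549)
n_2 = (+0.8944, +0.4472)
n_3 = (-0.8589, +0.5122)
  (0,1): δ = 129.68°  ·
  (0,2): δ = 76.05°  ·
  (0,3): δ = 46.57°  ·
  (1,2): δ = 126.38°  ·
  (1,3): δ = 3.75°  ✓
  (2,3): δ = 57.38°  ·
antipodal pairs: 1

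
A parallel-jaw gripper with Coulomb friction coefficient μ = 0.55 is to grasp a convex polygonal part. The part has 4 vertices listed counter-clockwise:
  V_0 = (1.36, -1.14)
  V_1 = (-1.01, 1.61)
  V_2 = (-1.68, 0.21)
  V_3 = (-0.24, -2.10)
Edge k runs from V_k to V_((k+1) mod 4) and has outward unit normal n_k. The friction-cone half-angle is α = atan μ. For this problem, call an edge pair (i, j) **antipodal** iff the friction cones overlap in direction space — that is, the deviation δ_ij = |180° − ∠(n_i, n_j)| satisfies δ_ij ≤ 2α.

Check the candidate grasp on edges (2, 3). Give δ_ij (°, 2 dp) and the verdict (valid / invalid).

α = atan 0.55 = 28.81°;  2α = 57.62°
edge 2: e_2 = (+1.44, -2.31);  n_2 = (-0.8486, -0.5290)
edge 3: e_3 = (+1.60, +0.96);  n_3 = (+0.5145, -0.8575)
∠(n_2, n_3) = 89.03°
δ = |180° − 89.03°| = 90.97°
90.97° > 2α = 57.62°  →  invalid

δ = 90.97°, invalid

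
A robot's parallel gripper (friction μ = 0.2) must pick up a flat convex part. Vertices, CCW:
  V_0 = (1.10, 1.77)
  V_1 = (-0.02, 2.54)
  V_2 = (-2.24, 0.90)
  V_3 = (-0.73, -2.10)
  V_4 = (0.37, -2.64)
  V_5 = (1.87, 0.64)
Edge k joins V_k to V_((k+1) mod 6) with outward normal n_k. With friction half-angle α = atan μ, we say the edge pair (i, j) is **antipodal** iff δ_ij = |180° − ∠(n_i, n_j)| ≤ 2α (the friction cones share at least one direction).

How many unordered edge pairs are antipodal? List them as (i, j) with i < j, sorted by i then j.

count = 2; pairs: (0,3), (2,5)

α = atan 0.2 = 11.31°;  2α = 22.62°
n_0 = (+0.5665, +0.8240)
n_1 = (-0.5942, +0.8043)
n_2 = (-0.8932, -0.4496)
n_3 = (-0.4407, -0.8977)
n_4 = (+0.9094, -0.4159)
n_5 = (+0.8264, +0.5631)
  (0,1): δ = 109.04°  ·
  (0,2): δ = 28.77°  ·
  (0,3): δ = 8.36°  ✓
  (0,4): δ = 99.93°  ·
  (0,5): δ = 158.78°  ·
  (1,2): δ = 99.74°  ·
  (1,3): δ = 62.60°  ·
  (1,4): δ = 28.97°  ·
  (1,5): δ = 87.82°  ·
  (2,3): δ = 142.86°  ·
  (2,4): δ = 51.29°  ·
  (2,5): δ = 7.55°  ✓
  (3,4): δ = 88.43°  ·
  (3,5): δ = 29.58°  ·
  (4,5): δ = 121.15°  ·
antipodal pairs: 2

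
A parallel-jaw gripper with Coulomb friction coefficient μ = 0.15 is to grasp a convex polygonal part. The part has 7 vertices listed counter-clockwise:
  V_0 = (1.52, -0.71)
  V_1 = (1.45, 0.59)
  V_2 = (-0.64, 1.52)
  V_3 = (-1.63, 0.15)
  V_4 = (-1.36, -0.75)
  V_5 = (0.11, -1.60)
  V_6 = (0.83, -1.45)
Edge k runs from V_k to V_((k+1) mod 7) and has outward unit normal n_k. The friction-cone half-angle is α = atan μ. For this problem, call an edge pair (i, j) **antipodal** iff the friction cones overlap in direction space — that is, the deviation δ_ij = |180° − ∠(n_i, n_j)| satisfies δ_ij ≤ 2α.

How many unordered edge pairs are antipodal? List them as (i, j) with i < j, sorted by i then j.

α = atan 0.15 = 8.53°;  2α = 17.06°
n_0 = (+0.9986, +0.0538)
n_1 = (+0.4065, +0.9136)
n_2 = (-0.8105, +0.5857)
n_3 = (-0.9578, -0.2873)
n_4 = (-0.5006, -0.8657)
n_5 = (+0.2040, -0.9790)
n_6 = (+0.7314, -0.6820)
  (0,1): δ = 117.07°  ·
  (0,2): δ = 38.94°  ·
  (0,3): δ = 13.62°  ✓
  (0,4): δ = 56.88°  ·
  (0,5): δ = 98.69°  ·
  (0,6): δ = 133.92°  ·
  (1,2): δ = 101.86°  ·
  (1,3): δ = 49.31°  ·
  (1,4): δ = 6.05°  ✓
  (1,5): δ = 35.76°  ·
  (1,6): δ = 70.99°  ·
  (2,3): δ = 127.45°  ·
  (2,4): δ = 84.18°  ·
  (2,5): δ = 42.38°  ·
  (2,6): δ = 7.14°  ✓
  (3,4): δ = 136.74°  ·
  (3,5): δ = 94.93°  ·
  (3,6): δ = 59.70°  ·
  (4,5): δ = 138.19°  ·
  (4,6): δ = 102.96°  ·
  (5,6): δ = 144.77°  ·
antipodal pairs: 3

count = 3; pairs: (0,3), (1,4), (2,6)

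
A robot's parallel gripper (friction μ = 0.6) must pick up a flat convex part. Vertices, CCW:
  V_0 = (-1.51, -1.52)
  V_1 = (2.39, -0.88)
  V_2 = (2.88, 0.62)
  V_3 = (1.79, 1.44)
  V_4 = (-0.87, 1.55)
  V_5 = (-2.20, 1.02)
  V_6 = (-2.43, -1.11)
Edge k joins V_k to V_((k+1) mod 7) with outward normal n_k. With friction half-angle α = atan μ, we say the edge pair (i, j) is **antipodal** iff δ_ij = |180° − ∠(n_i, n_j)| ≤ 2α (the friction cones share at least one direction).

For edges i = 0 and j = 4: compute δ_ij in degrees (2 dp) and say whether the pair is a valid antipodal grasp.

α = atan 0.6 = 30.96°;  2α = 61.93°
edge 0: e_0 = (+3.90, +0.64);  n_0 = (+0.1619, -0.9868)
edge 4: e_4 = (-1.33, -0.53);  n_4 = (-0.3702, +0.9290)
∠(n_0, n_4) = 167.59°
δ = |180° − 167.59°| = 12.41°
12.41° ≤ 2α = 61.93°  →  valid

δ = 12.41°, valid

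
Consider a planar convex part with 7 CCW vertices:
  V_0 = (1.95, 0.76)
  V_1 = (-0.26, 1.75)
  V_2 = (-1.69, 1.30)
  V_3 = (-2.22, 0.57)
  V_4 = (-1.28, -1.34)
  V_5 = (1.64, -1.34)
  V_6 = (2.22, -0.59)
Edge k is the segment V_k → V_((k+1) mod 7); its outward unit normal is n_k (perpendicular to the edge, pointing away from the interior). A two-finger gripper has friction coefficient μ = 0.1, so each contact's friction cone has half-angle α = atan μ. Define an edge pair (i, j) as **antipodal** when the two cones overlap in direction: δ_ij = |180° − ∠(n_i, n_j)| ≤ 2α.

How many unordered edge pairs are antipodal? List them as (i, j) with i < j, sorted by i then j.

count = 1; pairs: (2,5)

α = atan 0.1 = 5.71°;  2α = 11.42°
n_0 = (+0.4088, +0.9126)
n_1 = (-0.3002, +0.9539)
n_2 = (-0.8092, +0.5875)
n_3 = (-0.8972, -0.4416)
n_4 = (+0.0000, -1.0000)
n_5 = (+0.7911, -0.6117)
n_6 = (+0.9806, +0.1961)
  (0,1): δ = 138.40°  ·
  (0,2): δ = 101.85°  ·
  (0,3): δ = 39.67°  ·
  (0,4): δ = 24.13°  ·
  (0,5): δ = 76.41°  ·
  (0,6): δ = 125.44°  ·
  (1,2): δ = 143.45°  ·
  (1,3): δ = 81.26°  ·
  (1,4): δ = 17.47°  ·
  (1,5): δ = 34.82°  ·
  (1,6): δ = 83.84°  ·
  (2,3): δ = 117.82°  ·
  (2,4): δ = 54.02°  ·
  (2,5): δ = 1.74°  ✓
  (2,6): δ = 47.29°  ·
  (3,4): δ = 116.20°  ·
  (3,5): δ = 63.92°  ·
  (3,6): δ = 14.89°  ·
  (4,5): δ = 127.72°  ·
  (4,6): δ = 78.69°  ·
  (5,6): δ = 130.97°  ·
antipodal pairs: 1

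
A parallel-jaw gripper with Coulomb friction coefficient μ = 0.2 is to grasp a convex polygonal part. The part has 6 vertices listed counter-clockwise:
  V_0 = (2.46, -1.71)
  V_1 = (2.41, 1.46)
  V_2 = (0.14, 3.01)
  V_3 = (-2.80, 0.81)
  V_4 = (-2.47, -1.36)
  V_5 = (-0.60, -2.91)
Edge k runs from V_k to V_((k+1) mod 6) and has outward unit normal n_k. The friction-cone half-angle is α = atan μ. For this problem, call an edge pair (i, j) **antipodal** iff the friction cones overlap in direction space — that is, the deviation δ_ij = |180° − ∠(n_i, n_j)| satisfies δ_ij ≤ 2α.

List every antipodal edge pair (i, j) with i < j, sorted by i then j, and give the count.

α = atan 0.2 = 11.31°;  2α = 22.62°
n_0 = (+0.9999, +0.0158)
n_1 = (+0.5639, +0.8258)
n_2 = (-0.5991, +0.8007)
n_3 = (-0.9886, -0.1503)
n_4 = (-0.6382, -0.7699)
n_5 = (+0.3651, -0.9310)
  (0,1): δ = 125.23°  ·
  (0,2): δ = 54.10°  ·
  (0,3): δ = 7.74°  ✓
  (0,4): δ = 49.44°  ·
  (0,5): δ = 110.51°  ·
  (1,2): δ = 108.87°  ·
  (1,3): δ = 47.03°  ·
  (1,4): δ = 5.33°  ✓
  (1,5): δ = 55.74°  ·
  (2,3): δ = 118.16°  ·
  (2,4): δ = 76.46°  ·
  (2,5): δ = 15.39°  ✓
  (3,4): δ = 138.30°  ·
  (3,5): δ = 77.23°  ·
  (4,5): δ = 118.93°  ·
antipodal pairs: 3

count = 3; pairs: (0,3), (1,4), (2,5)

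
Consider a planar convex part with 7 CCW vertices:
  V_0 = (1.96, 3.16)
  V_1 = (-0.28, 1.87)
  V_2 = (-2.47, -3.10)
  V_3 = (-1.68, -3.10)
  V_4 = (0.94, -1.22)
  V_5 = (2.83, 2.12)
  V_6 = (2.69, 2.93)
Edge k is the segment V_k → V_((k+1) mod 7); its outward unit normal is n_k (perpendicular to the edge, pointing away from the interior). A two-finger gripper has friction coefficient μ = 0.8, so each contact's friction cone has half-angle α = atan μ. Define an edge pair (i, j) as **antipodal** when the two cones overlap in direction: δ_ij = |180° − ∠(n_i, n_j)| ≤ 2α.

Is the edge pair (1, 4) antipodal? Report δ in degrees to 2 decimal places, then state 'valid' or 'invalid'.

δ = 5.72°, valid

α = atan 0.8 = 38.66°;  2α = 77.32°
edge 1: e_1 = (-2.19, -4.97);  n_1 = (-0.9151, +0.4032)
edge 4: e_4 = (+1.89, +3.34);  n_4 = (+0.8703, -0.4925)
∠(n_1, n_4) = 174.28°
δ = |180° − 174.28°| = 5.72°
5.72° ≤ 2α = 77.32°  →  valid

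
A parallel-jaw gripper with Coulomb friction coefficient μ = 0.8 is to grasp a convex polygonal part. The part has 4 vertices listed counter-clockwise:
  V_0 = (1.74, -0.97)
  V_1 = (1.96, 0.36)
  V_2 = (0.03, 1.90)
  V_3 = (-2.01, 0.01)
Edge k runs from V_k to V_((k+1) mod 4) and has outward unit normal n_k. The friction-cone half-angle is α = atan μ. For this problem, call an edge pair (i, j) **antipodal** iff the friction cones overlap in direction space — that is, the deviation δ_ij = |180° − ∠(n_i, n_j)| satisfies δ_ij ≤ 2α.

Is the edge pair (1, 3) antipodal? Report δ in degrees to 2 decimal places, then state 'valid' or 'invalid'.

α = atan 0.8 = 38.66°;  2α = 77.32°
edge 1: e_1 = (-1.93, +1.54);  n_1 = (+0.6237, +0.7817)
edge 3: e_3 = (+3.75, -0.98);  n_3 = (-0.2528, -0.9675)
∠(n_1, n_3) = 156.06°
δ = |180° − 156.06°| = 23.94°
23.94° ≤ 2α = 77.32°  →  valid

δ = 23.94°, valid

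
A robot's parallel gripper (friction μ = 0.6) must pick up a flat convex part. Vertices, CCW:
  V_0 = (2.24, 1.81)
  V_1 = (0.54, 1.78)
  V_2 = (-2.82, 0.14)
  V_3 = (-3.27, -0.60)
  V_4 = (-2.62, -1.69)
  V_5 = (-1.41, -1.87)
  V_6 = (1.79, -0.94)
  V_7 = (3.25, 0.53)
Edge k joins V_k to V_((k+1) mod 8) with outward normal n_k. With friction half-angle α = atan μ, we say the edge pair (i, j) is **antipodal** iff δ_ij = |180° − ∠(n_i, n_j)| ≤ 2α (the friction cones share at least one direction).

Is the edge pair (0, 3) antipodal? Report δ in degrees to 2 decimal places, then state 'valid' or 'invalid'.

δ = 60.20°, valid

α = atan 0.6 = 30.96°;  2α = 61.93°
edge 0: e_0 = (-1.70, -0.03);  n_0 = (-0.0176, +0.9998)
edge 3: e_3 = (+0.65, -1.09);  n_3 = (-0.8589, -0.5122)
∠(n_0, n_3) = 119.80°
δ = |180° − 119.80°| = 60.20°
60.20° ≤ 2α = 61.93°  →  valid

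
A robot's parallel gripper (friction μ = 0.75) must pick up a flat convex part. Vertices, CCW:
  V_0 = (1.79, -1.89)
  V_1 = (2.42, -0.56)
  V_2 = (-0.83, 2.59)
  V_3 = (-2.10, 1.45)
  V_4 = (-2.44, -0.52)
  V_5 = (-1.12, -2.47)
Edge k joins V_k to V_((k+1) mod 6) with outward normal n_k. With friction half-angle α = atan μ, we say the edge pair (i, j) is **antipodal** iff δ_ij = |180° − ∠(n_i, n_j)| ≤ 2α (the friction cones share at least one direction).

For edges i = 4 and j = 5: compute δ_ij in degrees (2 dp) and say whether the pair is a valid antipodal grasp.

α = atan 0.75 = 36.87°;  2α = 73.74°
edge 4: e_4 = (+1.32, -1.95);  n_4 = (-0.8281, -0.5606)
edge 5: e_5 = (+2.91, +0.58);  n_5 = (+0.1955, -0.9807)
∠(n_4, n_5) = 67.18°
δ = |180° − 67.18°| = 112.82°
112.82° > 2α = 73.74°  →  invalid

δ = 112.82°, invalid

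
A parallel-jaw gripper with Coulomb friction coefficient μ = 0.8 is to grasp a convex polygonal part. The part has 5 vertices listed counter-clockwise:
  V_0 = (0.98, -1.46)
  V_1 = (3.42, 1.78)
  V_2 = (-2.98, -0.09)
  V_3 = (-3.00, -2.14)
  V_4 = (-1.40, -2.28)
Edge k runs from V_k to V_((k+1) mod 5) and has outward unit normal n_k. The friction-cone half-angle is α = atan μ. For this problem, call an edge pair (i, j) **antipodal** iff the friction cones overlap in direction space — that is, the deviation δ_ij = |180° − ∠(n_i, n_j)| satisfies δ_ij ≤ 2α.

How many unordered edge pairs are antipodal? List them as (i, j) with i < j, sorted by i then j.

count = 5; pairs: (0,1), (0,2), (1,3), (1,4), (2,4)

α = atan 0.8 = 38.66°;  2α = 77.32°
n_0 = (+0.7988, -0.6016)
n_1 = (-0.2805, +0.9599)
n_2 = (-1.0000, +0.0098)
n_3 = (-0.0872, -0.9962)
n_4 = (+0.3257, -0.9455)
  (0,1): δ = 36.73°  ✓
  (0,2): δ = 36.42°  ✓
  (0,3): δ = 121.98°  ·
  (0,4): δ = 145.99°  ·
  (1,2): δ = 106.85°  ·
  (1,3): δ = 21.29°  ✓
  (1,4): δ = 2.72°  ✓
  (2,3): δ = 94.44°  ·
  (2,4): δ = 70.43°  ✓
  (3,4): δ = 155.99°  ·
antipodal pairs: 5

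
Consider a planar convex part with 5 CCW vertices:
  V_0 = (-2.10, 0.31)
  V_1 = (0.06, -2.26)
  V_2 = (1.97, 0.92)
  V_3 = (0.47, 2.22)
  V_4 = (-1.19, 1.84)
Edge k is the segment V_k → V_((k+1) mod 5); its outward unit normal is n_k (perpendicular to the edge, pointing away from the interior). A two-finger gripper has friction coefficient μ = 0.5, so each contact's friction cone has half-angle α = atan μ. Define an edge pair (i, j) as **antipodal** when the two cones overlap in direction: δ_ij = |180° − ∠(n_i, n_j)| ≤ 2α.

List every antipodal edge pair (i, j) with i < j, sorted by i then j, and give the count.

α = atan 0.5 = 26.57°;  2α = 53.13°
n_0 = (-0.7655, -0.6434)
n_1 = (+0.8573, -0.5149)
n_2 = (+0.6549, +0.7557)
n_3 = (-0.2231, +0.9748)
n_4 = (-0.8595, +0.5112)
  (0,1): δ = 71.04°  ·
  (0,2): δ = 9.04°  ✓
  (0,3): δ = 62.85°  ·
  (0,4): δ = 109.21°  ·
  (1,2): δ = 99.92°  ·
  (1,3): δ = 46.12°  ✓
  (1,4): δ = 0.25°  ✓
  (2,3): δ = 126.19°  ·
  (2,4): δ = 79.83°  ·
  (3,4): δ = 133.64°  ·
antipodal pairs: 3

count = 3; pairs: (0,2), (1,3), (1,4)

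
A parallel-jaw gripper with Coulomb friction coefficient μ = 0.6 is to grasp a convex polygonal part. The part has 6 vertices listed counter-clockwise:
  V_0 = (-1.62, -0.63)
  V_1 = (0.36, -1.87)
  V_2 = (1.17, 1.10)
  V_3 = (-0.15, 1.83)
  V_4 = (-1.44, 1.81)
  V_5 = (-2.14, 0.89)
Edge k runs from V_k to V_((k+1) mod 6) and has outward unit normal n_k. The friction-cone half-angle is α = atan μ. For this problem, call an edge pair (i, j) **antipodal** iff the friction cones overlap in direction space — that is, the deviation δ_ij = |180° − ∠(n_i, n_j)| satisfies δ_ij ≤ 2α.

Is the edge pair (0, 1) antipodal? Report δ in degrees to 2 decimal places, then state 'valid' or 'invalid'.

δ = 73.20°, invalid

α = atan 0.6 = 30.96°;  2α = 61.93°
edge 0: e_0 = (+1.98, -1.24);  n_0 = (-0.5308, -0.8475)
edge 1: e_1 = (+0.81, +2.97);  n_1 = (+0.9648, -0.2631)
∠(n_0, n_1) = 106.80°
δ = |180° − 106.80°| = 73.20°
73.20° > 2α = 61.93°  →  invalid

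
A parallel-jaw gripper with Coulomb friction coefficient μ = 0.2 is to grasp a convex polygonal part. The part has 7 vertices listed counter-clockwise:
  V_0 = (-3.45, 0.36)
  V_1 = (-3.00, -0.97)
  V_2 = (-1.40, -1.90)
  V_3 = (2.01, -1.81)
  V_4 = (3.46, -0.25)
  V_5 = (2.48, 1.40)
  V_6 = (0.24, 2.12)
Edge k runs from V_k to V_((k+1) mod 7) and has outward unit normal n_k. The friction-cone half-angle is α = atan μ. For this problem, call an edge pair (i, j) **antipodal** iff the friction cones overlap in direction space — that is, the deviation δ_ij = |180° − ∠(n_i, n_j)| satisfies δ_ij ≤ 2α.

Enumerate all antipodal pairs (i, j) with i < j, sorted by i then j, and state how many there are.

α = atan 0.2 = 11.31°;  2α = 22.62°
n_0 = (-0.9472, -0.3205)
n_1 = (-0.5025, -0.8646)
n_2 = (+0.0264, -0.9997)
n_3 = (+0.7325, -0.6808)
n_4 = (+0.8598, +0.5107)
n_5 = (+0.3060, +0.9520)
n_6 = (-0.4305, +0.9026)
  (0,1): δ = 138.86°  ·
  (0,2): δ = 107.18°  ·
  (0,3): δ = 61.60°  ·
  (0,4): δ = 12.01°  ✓
  (0,5): δ = 53.49°  ·
  (0,6): δ = 96.81°  ·
  (1,2): δ = 148.32°  ·
  (1,3): δ = 102.74°  ·
  (1,4): δ = 29.12°  ·
  (1,5): δ = 12.35°  ✓
  (1,6): δ = 55.67°  ·
  (2,3): δ = 134.42°  ·
  (2,4): δ = 60.80°  ·
  (2,5): δ = 19.33°  ✓
  (2,6): δ = 23.99°  ·
  (3,4): δ = 106.39°  ·
  (3,5): δ = 64.91°  ·
  (3,6): δ = 21.59°  ✓
  (4,5): δ = 138.53°  ·
  (4,6): δ = 95.21°  ·
  (5,6): δ = 136.68°  ·
antipodal pairs: 4

count = 4; pairs: (0,4), (1,5), (2,5), (3,6)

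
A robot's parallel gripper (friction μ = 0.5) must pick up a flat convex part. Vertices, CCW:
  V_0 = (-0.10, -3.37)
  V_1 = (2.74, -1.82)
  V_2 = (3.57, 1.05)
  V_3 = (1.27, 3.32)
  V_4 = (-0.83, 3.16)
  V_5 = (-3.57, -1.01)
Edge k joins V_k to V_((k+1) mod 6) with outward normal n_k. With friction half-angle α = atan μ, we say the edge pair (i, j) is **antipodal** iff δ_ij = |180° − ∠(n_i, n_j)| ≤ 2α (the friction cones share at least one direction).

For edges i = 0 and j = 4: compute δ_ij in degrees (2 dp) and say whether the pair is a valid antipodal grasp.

α = atan 0.5 = 26.57°;  2α = 53.13°
edge 0: e_0 = (+2.84, +1.55);  n_0 = (+0.4791, -0.8778)
edge 4: e_4 = (-2.74, -4.17);  n_4 = (-0.8357, +0.5491)
∠(n_0, n_4) = 151.93°
δ = |180° − 151.93°| = 28.07°
28.07° ≤ 2α = 53.13°  →  valid

δ = 28.07°, valid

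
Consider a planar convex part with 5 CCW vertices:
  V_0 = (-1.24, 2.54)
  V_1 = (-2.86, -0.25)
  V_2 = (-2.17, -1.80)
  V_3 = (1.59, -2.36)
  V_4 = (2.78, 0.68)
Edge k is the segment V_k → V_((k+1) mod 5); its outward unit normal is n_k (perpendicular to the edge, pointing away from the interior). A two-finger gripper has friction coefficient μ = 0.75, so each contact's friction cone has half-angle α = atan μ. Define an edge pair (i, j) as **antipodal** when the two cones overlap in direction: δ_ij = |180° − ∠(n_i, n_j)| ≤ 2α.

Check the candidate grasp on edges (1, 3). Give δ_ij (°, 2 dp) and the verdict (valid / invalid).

α = atan 0.75 = 36.87°;  2α = 73.74°
edge 1: e_1 = (+0.69, -1.55);  n_1 = (-0.9136, -0.4067)
edge 3: e_3 = (+1.19, +3.04);  n_3 = (+0.9312, -0.3645)
∠(n_1, n_3) = 134.63°
δ = |180° − 134.63°| = 45.37°
45.37° ≤ 2α = 73.74°  →  valid

δ = 45.37°, valid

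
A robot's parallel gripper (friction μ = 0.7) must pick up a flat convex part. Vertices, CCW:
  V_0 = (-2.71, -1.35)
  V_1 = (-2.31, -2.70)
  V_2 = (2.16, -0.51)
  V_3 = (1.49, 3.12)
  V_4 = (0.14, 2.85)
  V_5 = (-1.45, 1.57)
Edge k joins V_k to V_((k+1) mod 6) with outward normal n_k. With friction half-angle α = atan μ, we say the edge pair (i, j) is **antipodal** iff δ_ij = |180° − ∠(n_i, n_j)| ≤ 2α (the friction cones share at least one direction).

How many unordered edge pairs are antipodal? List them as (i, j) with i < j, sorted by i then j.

α = atan 0.7 = 34.99°;  2α = 69.98°
n_0 = (-0.9588, -0.2841)
n_1 = (+0.4400, -0.8980)
n_2 = (+0.9834, +0.1815)
n_3 = (-0.1961, +0.9806)
n_4 = (-0.6271, +0.7790)
n_5 = (-0.9182, +0.3962)
  (0,1): δ = 80.40°  ·
  (0,2): δ = 6.05°  ✓
  (0,3): δ = 84.81°  ·
  (0,4): δ = 112.33°  ·
  (0,5): δ = 140.16°  ·
  (1,2): δ = 105.64°  ·
  (1,3): δ = 14.79°  ✓
  (1,4): δ = 12.73°  ✓
  (1,5): δ = 40.56°  ✓
  (2,3): δ = 89.15°  ·
  (2,4): δ = 61.62°  ✓
  (2,5): δ = 33.80°  ✓
  (3,4): δ = 152.47°  ·
  (3,5): δ = 124.65°  ·
  (4,5): δ = 152.18°  ·
antipodal pairs: 6

count = 6; pairs: (0,2), (1,3), (1,4), (1,5), (2,4), (2,5)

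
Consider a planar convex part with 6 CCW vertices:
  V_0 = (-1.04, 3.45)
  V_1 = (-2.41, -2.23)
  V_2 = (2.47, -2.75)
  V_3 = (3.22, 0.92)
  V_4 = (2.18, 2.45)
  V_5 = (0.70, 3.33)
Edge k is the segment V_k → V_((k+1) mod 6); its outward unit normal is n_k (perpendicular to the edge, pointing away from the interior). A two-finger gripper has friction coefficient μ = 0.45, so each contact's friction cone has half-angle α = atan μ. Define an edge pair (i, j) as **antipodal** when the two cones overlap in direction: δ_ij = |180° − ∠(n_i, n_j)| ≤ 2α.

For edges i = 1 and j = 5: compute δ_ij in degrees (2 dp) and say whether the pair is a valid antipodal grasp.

δ = 2.14°, valid

α = atan 0.45 = 24.23°;  2α = 48.46°
edge 1: e_1 = (+4.88, -0.52);  n_1 = (-0.1060, -0.9944)
edge 5: e_5 = (-1.74, +0.12);  n_5 = (+0.0688, +0.9976)
∠(n_1, n_5) = 177.86°
δ = |180° − 177.86°| = 2.14°
2.14° ≤ 2α = 48.46°  →  valid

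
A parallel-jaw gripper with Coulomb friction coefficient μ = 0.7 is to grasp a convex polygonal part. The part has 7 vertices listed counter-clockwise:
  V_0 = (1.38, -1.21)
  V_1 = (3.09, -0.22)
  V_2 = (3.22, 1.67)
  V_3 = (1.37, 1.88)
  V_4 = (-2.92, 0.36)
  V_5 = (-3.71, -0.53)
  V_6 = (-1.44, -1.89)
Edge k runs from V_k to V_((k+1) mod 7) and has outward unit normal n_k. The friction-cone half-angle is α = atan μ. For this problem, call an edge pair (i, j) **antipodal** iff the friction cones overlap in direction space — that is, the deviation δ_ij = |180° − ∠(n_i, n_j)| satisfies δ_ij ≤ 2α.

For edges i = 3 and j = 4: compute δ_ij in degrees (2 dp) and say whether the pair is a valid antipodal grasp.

α = atan 0.7 = 34.99°;  2α = 69.98°
edge 3: e_3 = (-4.29, -1.52);  n_3 = (-0.3340, +0.9426)
edge 4: e_4 = (-0.79, -0.89);  n_4 = (-0.7479, +0.6638)
∠(n_3, n_4) = 28.90°
δ = |180° − 28.90°| = 151.10°
151.10° > 2α = 69.98°  →  invalid

δ = 151.10°, invalid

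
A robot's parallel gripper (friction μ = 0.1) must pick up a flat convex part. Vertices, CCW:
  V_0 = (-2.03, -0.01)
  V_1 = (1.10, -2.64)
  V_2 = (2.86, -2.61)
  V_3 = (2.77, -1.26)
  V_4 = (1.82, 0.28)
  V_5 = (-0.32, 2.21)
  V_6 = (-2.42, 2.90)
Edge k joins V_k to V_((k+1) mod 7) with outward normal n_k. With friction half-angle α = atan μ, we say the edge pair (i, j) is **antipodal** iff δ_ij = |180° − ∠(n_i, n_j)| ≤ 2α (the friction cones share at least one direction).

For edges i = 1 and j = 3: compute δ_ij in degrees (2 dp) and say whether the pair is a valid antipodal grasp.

δ = 59.31°, invalid

α = atan 0.1 = 5.71°;  2α = 11.42°
edge 1: e_1 = (+1.76, +0.03);  n_1 = (+0.0170, -0.9999)
edge 3: e_3 = (-0.95, +1.54);  n_3 = (+0.8511, +0.5250)
∠(n_1, n_3) = 120.69°
δ = |180° − 120.69°| = 59.31°
59.31° > 2α = 11.42°  →  invalid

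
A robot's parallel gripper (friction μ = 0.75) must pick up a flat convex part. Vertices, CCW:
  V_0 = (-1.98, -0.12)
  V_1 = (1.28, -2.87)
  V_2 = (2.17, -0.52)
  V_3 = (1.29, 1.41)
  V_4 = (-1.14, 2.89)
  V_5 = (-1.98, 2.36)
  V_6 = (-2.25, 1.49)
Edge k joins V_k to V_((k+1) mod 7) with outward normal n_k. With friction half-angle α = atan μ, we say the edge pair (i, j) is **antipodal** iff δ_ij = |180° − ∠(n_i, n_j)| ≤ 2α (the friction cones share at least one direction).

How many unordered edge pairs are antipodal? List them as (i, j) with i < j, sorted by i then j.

α = atan 0.75 = 36.87°;  2α = 73.74°
n_0 = (-0.6448, -0.7644)
n_1 = (+0.9352, -0.3542)
n_2 = (+0.9099, +0.4149)
n_3 = (+0.5202, +0.8541)
n_4 = (-0.5336, +0.8457)
n_5 = (-0.9551, +0.2964)
n_6 = (-0.9862, -0.1654)
  (0,1): δ = 70.59°  ✓
  (0,2): δ = 25.34°  ✓
  (0,3): δ = 8.81°  ✓
  (0,4): δ = 72.40°  ✓
  (0,5): δ = 112.91°  ·
  (0,6): δ = 139.67°  ·
  (1,2): δ = 134.75°  ·
  (1,3): δ = 100.60°  ·
  (1,4): δ = 37.01°  ✓
  (1,5): δ = 3.50°  ✓
  (1,6): δ = 30.26°  ✓
  (2,3): δ = 145.85°  ·
  (2,4): δ = 82.26°  ·
  (2,5): δ = 41.75°  ✓
  (2,6): δ = 14.99°  ✓
  (3,4): δ = 116.41°  ·
  (3,5): δ = 75.90°  ·
  (3,6): δ = 49.14°  ✓
  (4,5): δ = 139.49°  ·
  (4,6): δ = 112.73°  ·
  (5,6): δ = 153.24°  ·
antipodal pairs: 10

count = 10; pairs: (0,1), (0,2), (0,3), (0,4), (1,4), (1,5), (1,6), (2,5), (2,6), (3,6)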